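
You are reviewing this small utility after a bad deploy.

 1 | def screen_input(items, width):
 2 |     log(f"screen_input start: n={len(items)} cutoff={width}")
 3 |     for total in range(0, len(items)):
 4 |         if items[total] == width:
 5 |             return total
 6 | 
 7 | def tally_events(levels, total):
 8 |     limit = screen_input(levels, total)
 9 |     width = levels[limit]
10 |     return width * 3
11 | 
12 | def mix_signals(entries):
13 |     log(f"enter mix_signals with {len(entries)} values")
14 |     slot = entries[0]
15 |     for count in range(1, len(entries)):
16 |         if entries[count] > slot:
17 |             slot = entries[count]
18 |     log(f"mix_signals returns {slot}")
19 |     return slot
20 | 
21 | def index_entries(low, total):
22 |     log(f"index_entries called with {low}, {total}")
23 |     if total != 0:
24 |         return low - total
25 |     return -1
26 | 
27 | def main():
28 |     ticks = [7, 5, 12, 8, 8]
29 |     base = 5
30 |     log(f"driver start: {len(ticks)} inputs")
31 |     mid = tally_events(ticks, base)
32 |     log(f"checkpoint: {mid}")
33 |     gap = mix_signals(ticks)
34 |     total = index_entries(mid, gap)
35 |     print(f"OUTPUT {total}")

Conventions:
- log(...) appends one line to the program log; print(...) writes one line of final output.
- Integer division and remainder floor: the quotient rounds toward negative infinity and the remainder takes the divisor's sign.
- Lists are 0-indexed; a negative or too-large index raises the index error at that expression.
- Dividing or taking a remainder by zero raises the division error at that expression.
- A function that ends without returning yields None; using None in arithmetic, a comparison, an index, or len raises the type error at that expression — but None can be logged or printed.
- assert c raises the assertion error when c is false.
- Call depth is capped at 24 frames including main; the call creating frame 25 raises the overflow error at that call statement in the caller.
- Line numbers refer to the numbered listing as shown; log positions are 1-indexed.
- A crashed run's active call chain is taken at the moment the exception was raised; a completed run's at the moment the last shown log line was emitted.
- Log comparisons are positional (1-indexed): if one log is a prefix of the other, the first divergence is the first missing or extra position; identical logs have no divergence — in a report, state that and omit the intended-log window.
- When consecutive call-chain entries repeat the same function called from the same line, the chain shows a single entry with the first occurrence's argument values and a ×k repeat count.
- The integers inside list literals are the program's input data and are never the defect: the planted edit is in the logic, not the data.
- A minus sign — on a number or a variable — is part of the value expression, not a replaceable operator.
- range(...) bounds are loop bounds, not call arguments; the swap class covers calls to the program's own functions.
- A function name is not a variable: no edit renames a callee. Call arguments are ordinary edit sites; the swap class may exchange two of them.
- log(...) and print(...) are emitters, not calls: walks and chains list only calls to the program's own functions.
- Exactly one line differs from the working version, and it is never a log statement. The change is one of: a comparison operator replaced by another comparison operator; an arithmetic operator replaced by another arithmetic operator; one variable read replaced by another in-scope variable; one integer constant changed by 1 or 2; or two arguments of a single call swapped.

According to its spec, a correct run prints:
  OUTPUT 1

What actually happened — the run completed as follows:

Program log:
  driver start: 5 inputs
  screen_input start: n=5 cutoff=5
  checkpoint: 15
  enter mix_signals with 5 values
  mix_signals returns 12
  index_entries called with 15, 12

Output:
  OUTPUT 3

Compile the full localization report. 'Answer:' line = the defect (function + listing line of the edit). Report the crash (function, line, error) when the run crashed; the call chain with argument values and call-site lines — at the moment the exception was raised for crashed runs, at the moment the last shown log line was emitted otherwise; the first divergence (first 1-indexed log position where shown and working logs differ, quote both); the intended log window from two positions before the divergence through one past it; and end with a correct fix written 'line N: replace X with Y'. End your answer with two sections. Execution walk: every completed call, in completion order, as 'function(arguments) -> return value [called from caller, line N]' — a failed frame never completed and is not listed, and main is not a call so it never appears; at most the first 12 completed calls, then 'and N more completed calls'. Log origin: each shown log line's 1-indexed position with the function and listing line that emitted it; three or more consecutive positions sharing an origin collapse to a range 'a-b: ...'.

Answer: the defect is in index_entries at line 24.
Key fact: Log streams are identical — the defect surfaces only in the printed output.
Call chain: main -> index_entries(15, 12) (called at line 34).
First divergence: there is none — every log position agrees.
Execution walk:
  screen_input([7, 5, 12, 8, 8], 5) -> 1  [called from tally_events, line 8]
  tally_events([7, 5, 12, 8, 8], 5) -> 15  [called from main, line 31]
  mix_signals([7, 5, 12, 8, 8]) -> 12  [called from main, line 33]
  index_entries(15, 12) -> 3  [called from main, line 34]
Log origin:
  1: from main, line 30
  2: from screen_input, line 2
  3: from main, line 32
  4: from mix_signals, line 13
  5: from mix_signals, line 18
  6: from index_entries, line 22
A correct fix: line 24: replace `-` with `//`.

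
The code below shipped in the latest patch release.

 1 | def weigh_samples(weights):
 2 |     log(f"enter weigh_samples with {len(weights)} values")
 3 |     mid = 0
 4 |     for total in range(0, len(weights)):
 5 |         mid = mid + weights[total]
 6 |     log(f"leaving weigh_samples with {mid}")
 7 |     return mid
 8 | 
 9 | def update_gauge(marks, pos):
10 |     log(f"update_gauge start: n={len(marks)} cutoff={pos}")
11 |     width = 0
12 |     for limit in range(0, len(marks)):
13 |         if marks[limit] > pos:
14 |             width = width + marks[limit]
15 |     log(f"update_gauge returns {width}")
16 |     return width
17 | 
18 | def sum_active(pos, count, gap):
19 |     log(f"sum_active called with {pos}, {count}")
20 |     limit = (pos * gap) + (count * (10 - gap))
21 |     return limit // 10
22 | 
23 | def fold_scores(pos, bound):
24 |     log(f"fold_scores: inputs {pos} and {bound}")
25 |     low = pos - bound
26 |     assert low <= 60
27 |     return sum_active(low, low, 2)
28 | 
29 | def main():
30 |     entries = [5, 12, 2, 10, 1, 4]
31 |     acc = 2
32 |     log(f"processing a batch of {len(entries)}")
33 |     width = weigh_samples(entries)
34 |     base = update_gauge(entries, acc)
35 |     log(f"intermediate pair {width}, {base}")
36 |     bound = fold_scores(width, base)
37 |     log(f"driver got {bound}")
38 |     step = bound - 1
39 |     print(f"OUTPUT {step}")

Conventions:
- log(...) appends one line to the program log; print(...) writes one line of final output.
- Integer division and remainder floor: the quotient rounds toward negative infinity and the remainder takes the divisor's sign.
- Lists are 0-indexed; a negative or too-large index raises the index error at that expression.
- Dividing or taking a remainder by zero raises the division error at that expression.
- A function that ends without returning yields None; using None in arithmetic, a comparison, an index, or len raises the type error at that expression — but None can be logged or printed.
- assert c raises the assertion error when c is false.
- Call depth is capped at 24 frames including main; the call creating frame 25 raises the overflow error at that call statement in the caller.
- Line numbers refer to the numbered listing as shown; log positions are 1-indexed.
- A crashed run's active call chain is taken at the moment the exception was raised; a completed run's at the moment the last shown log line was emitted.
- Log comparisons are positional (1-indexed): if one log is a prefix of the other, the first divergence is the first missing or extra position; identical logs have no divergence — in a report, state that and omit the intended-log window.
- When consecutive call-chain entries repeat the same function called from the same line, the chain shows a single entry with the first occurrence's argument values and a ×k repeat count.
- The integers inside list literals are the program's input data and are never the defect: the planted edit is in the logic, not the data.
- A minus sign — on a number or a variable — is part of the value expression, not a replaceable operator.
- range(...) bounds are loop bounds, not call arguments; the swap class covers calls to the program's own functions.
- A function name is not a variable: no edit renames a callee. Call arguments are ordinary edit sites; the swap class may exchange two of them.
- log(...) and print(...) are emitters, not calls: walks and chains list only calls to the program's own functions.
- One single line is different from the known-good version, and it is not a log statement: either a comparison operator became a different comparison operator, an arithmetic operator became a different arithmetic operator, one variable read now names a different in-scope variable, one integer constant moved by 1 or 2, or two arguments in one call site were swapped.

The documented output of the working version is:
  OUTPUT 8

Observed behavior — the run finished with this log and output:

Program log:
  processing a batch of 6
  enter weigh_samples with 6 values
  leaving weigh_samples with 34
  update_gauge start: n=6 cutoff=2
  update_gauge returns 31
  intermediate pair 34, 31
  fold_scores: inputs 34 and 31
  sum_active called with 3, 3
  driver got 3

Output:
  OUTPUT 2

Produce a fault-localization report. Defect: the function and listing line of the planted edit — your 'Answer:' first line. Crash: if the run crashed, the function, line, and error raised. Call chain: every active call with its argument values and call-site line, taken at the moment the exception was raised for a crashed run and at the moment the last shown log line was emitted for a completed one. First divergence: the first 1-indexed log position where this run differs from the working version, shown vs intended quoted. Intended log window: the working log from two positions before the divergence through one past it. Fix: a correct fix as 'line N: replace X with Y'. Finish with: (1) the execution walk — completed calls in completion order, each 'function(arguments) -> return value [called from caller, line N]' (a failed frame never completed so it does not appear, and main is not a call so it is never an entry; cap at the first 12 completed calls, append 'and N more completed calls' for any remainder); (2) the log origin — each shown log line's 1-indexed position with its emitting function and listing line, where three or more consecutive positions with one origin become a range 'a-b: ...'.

Answer: the defect is in fold_scores at line 27.
Core observation: At log position 8 the runs split — shown 'sum_active called with 3, 3', but the working version logs 'sum_active called with 34, 3'.
Call chain: main.
First divergence: at position 8 the run shows 'sum_active called with 3, 3' where the working version logs 'sum_active called with 34, 3'.
Intended log window:
  6: intermediate pair 34, 31
  7: fold_scores: inputs 34 and 31
  8: sum_active called with 34, 3
  9: driver got 9
Execution walk:
  weigh_samples([5, 12, 2, 10, 1, 4]) -> 34  [called from main, line 33]
  update_gauge([5, 12, 2, 10, 1, 4], 2) -> 31  [called from main, line 34]
  sum_active(3, 3, 2) -> 3  [called from fold_scores, line 27]
  fold_scores(34, 31) -> 3  [called from main, line 36]
Origin of each log line:
  1: emitted by main (line 32)
  2: emitted by weigh_samples (line 2)
  3: emitted by weigh_samples (line 6)
  4: emitted by update_gauge (line 10)
  5: emitted by update_gauge (line 15)
  6: emitted by main (line 35)
  7: emitted by fold_scores (line 24)
  8: emitted by sum_active (line 19)
  9: emitted by main (line 37)
A correct fix: line 27: replace `sum_active(low, low, 2)` with `sum_active(pos, low, 2)`.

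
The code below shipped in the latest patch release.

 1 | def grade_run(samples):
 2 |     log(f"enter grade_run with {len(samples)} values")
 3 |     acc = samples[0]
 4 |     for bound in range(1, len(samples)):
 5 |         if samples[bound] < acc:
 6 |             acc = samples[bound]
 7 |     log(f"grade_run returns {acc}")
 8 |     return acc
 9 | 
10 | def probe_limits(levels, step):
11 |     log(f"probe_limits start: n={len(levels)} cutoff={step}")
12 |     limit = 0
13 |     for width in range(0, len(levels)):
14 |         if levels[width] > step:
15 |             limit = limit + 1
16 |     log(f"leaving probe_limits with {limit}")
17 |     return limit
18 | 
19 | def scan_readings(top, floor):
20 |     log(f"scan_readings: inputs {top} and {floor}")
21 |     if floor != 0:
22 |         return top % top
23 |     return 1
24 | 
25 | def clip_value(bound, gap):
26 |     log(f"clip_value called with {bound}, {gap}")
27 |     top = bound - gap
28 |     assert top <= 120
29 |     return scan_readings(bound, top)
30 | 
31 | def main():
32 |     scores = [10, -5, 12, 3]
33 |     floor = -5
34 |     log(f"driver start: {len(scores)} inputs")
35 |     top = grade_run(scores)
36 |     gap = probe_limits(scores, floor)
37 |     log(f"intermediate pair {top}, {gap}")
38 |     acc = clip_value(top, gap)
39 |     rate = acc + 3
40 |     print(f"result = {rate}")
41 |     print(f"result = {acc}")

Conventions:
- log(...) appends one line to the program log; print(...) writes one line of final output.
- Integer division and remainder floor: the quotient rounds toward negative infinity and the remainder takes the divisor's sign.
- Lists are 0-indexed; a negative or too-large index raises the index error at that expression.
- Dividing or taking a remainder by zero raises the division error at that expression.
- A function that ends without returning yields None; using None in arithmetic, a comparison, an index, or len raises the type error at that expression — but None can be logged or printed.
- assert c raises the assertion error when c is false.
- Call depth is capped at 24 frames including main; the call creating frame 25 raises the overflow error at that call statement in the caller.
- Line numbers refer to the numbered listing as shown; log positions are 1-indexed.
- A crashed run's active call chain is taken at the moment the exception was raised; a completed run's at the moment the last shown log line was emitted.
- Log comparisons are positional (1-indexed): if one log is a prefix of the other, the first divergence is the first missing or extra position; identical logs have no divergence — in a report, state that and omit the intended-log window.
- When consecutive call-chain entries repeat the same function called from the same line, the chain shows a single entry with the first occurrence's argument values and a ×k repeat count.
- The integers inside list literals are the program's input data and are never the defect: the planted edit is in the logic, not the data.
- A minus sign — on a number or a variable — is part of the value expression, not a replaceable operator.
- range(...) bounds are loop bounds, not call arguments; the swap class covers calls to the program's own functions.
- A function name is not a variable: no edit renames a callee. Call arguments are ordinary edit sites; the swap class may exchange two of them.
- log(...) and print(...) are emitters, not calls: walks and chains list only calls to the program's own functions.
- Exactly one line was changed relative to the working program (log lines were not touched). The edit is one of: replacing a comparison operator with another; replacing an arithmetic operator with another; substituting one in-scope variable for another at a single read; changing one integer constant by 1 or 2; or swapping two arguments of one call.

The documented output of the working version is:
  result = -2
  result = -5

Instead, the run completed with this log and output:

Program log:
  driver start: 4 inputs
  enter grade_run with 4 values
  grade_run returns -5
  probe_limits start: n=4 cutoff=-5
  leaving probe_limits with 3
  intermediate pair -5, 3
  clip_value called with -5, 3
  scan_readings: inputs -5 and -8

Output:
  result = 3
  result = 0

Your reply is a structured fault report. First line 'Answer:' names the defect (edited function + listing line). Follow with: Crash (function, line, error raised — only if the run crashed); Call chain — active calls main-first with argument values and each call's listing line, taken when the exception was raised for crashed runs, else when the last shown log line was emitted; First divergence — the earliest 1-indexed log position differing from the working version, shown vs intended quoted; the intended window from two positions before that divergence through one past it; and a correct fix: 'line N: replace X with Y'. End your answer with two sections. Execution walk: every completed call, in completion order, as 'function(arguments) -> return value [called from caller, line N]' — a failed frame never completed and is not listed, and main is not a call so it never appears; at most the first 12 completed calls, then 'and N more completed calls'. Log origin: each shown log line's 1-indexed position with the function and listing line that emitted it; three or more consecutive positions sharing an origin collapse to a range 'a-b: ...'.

Answer: the defect is in scan_readings at line 22.
Key observation: No log line changed; the fault shows up purely in the output.
Call chain: main -> clip_value(-5, 3) (called at line 38) -> scan_readings(-5, -8) (called at line 29).
First divergence: none; the two logs match at every position.
Execution walk:
  grade_run([10, -5, 12, 3]) -> -5  [called from main, line 35]
  probe_limits([10, -5, 12, 3], -5) -> 3  [called from main, line 36]
  scan_readings(-5, -8) -> 0  [called from clip_value, line 29]
  clip_value(-5, 3) -> 0  [called from main, line 38]
Log origins:
  1 — main, line 34
  2 — grade_run, line 2
  3 — grade_run, line 7
  4 — probe_limits, line 11
  5 — probe_limits, line 16
  6 — main, line 37
  7 — clip_value, line 26
  8 — scan_readings, line 20
A correct fix: line 22: replace `top % top` with `top % floor`.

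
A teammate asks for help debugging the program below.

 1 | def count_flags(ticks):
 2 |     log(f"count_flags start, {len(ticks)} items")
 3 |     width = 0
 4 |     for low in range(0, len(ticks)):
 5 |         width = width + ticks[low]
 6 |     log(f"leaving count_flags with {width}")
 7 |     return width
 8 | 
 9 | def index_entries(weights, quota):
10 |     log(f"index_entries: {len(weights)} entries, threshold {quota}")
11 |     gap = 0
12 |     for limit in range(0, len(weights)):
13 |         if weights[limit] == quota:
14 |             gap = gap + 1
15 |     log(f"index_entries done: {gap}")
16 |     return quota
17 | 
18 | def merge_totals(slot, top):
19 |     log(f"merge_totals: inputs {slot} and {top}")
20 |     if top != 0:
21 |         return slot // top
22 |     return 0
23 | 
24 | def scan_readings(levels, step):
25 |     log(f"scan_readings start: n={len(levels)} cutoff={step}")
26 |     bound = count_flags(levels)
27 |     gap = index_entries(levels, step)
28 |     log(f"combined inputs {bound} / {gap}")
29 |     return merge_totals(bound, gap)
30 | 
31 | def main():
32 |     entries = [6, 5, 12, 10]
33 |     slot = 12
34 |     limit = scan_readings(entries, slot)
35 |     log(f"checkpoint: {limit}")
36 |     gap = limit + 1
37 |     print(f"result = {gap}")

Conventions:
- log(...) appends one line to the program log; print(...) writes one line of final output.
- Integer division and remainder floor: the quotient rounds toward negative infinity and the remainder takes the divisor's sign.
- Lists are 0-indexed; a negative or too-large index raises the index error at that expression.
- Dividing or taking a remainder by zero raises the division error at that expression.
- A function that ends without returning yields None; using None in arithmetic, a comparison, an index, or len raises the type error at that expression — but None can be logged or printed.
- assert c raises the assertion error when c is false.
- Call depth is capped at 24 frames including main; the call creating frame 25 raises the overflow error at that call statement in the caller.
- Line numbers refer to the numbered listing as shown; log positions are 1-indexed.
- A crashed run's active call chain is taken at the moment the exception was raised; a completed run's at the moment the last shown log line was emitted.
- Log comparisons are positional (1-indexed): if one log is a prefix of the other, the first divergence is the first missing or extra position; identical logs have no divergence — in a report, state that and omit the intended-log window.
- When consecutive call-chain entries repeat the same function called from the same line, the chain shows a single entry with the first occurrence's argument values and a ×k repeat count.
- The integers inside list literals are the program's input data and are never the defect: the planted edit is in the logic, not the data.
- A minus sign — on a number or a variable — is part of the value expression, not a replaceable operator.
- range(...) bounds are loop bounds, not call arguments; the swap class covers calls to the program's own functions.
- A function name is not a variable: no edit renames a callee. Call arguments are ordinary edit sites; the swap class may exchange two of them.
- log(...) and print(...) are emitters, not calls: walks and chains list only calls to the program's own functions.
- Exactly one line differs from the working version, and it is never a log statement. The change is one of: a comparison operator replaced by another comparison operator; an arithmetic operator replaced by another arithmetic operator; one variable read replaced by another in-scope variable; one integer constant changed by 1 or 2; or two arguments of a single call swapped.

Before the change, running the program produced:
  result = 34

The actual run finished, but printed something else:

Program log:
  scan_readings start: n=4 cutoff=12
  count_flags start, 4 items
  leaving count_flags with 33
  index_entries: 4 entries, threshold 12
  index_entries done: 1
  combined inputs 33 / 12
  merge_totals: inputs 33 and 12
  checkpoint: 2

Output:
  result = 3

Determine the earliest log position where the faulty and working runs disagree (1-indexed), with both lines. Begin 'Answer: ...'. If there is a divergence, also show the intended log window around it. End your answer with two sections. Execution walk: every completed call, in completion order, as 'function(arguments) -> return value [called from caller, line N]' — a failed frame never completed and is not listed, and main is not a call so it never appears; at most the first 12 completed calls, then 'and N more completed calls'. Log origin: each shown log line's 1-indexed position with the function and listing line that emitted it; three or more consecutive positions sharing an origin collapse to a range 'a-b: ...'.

Answer: position 6; shown 'combined inputs 33 / 12' vs intended 'combined inputs 33 / 1'.
Intended log window:
  4: index_entries: 4 entries, threshold 12
  5: index_entries done: 1
  6: combined inputs 33 / 1
  7: merge_totals: inputs 33 and 1
Execution walk:
  count_flags([6, 5, 12, 10]) -> 33  [called from scan_readings, line 26]
  index_entries([6, 5, 12, 10], 12) -> 12  [called from scan_readings, line 27]
  merge_totals(33, 12) -> 2  [called from scan_readings, line 29]
  scan_readings([6, 5, 12, 10], 12) -> 2  [called from main, line 34]
Origin of each log line:
  1: logged in scan_readings at line 25
  2: logged in count_flags at line 2
  3: logged in count_flags at line 6
  4: logged in index_entries at line 10
  5: logged in index_entries at line 15
  6: logged in scan_readings at line 28
  7: logged in merge_totals at line 19
  8: logged in main at line 35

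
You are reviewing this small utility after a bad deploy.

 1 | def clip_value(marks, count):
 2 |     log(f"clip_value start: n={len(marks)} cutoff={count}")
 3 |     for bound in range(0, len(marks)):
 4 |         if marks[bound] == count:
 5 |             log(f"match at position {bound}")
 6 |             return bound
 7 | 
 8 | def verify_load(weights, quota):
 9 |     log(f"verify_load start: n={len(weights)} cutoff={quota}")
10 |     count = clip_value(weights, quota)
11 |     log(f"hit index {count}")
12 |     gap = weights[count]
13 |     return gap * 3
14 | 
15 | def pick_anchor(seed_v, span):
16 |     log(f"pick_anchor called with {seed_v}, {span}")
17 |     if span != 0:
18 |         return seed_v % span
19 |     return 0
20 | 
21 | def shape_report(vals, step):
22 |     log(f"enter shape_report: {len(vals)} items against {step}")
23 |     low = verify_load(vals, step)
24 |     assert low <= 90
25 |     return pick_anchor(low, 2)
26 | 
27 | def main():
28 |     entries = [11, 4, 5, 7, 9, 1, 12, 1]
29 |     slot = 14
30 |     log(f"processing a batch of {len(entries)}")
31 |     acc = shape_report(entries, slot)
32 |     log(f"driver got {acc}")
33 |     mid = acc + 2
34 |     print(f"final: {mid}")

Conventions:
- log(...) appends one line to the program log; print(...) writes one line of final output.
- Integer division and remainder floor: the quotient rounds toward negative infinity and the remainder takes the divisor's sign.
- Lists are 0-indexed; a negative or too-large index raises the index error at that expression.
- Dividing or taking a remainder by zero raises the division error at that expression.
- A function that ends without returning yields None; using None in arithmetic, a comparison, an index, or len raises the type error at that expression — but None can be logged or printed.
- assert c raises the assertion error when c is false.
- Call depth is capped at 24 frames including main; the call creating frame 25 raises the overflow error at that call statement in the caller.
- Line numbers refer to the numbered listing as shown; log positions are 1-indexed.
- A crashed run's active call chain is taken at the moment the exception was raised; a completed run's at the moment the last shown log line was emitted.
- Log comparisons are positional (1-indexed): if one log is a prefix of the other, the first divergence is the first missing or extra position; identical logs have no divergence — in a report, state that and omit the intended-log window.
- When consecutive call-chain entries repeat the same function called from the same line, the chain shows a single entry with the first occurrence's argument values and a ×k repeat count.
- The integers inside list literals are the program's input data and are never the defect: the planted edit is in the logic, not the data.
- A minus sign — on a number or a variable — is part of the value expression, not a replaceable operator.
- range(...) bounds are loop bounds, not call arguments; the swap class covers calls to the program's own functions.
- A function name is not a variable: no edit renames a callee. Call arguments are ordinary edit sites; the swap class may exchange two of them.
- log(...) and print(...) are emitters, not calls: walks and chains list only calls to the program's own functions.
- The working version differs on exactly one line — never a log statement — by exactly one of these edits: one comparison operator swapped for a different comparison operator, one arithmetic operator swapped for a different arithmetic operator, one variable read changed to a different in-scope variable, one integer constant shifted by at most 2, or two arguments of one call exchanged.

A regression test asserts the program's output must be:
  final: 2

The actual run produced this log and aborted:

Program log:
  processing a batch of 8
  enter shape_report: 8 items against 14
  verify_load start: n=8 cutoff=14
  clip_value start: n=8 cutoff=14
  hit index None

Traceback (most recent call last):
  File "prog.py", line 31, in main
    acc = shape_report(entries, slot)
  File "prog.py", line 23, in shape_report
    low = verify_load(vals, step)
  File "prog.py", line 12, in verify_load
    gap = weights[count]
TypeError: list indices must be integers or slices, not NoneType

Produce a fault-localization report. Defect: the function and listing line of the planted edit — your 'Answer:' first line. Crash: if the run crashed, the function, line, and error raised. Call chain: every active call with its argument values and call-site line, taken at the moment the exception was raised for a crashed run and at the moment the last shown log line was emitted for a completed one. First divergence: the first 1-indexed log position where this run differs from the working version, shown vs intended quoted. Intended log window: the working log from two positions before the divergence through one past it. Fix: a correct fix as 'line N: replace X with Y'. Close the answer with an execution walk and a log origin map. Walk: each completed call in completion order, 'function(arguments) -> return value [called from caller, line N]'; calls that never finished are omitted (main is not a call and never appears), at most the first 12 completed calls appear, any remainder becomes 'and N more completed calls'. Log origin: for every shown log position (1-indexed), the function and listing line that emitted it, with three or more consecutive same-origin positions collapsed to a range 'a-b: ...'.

Answer: the defect is in main at line 29.
Key fact: Log line 2 is where behavior first shows: 'enter shape_report: 8 items against 14' appears instead of 'enter shape_report: 8 items against 12'.
Crash: verify_load, line 12, TypeError.
Call chain: main -> shape_report([11, 4, 5, 7, 9, 1, 12, 1], 14) (called at line 31) -> verify_load([11, 4, 5, 7, 9, 1, 12, 1], 14) (called at line 23).
First divergence: position 2 — the shown line 'enter shape_report: 8 items against 14' should read 'enter shape_report: 8 items against 12'.
Intended log window:
  1: processing a batch of 8
  2: enter shape_report: 8 items against 12
  3: verify_load start: n=8 cutoff=12
Execution walk:
  clip_value([11, 4, 5, 7, 9, 1, 12, 1], 14) -> None  [called from verify_load, line 10]
Log origins:
  1: emitted by main (line 30)
  2: emitted by shape_report (line 22)
  3: emitted by verify_load (line 9)
  4: emitted by clip_value (line 2)
  5: emitted by verify_load (line 11)
A correct fix: line 29: replace `14` with `12`.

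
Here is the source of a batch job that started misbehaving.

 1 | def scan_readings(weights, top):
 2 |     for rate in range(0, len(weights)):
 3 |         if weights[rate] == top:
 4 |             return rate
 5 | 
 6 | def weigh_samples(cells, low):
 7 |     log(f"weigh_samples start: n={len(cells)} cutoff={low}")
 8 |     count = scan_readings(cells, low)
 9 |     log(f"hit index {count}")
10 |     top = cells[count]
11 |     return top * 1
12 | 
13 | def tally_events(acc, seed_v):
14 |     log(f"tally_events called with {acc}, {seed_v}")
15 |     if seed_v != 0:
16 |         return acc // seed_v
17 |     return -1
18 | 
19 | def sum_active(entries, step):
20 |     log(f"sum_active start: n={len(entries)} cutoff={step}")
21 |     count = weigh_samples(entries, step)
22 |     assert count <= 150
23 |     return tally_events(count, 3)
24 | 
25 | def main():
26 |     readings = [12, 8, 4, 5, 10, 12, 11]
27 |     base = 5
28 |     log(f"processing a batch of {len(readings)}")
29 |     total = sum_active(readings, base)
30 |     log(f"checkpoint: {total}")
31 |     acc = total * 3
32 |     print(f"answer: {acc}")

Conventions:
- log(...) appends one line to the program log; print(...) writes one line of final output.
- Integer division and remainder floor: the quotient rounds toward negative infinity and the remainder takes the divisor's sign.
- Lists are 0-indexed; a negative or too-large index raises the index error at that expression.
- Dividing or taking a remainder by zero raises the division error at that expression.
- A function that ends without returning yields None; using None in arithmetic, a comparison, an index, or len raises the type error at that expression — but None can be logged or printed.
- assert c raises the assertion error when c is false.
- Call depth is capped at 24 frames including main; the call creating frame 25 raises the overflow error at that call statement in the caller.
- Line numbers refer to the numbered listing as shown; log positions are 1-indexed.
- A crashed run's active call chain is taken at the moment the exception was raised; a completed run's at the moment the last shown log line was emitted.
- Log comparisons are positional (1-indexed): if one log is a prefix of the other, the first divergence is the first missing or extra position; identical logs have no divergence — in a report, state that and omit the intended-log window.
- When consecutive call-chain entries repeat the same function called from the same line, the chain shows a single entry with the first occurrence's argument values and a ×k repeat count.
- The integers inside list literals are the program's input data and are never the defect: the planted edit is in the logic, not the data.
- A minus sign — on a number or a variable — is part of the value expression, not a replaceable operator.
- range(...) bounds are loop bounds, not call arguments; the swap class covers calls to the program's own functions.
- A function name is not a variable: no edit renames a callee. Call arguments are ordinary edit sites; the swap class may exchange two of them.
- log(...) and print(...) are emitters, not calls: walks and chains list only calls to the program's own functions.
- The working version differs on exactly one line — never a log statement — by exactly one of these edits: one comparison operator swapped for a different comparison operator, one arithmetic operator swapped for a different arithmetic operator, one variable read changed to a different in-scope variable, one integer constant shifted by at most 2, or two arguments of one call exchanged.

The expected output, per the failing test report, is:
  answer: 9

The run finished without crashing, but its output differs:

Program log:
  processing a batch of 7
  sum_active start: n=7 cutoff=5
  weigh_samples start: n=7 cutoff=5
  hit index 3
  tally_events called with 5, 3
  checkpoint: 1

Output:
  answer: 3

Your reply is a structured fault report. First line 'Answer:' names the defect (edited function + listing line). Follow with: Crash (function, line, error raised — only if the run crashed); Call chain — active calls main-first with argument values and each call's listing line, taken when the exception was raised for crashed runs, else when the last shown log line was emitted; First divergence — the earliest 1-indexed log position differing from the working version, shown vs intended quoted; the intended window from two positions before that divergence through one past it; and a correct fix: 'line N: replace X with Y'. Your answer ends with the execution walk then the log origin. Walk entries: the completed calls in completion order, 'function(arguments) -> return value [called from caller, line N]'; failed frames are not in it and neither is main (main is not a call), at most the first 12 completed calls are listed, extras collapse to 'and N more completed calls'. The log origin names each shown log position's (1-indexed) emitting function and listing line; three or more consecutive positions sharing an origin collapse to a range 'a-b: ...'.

Answer: the defect is in weigh_samples at line 11.
The tell: Log line 5 is where behavior first shows: 'tally_events called with 5, 3' appears instead of 'tally_events called with 10, 3'.
Call chain: main.
First divergence: position 5; shown 'tally_events called with 5, 3' vs intended 'tally_events called with 10, 3'.
Intended log window:
  3: weigh_samples start: n=7 cutoff=5
  4: hit index 3
  5: tally_events called with 10, 3
  6: checkpoint: 3
Execution walk:
  scan_readings([12, 8, 4, 5, 10, 12, 11], 5) -> 3  [called from weigh_samples, line 8]
  weigh_samples([12, 8, 4, 5, 10, 12, 11], 5) -> 5  [called from sum_active, line 21]
  tally_events(5, 3) -> 1  [called from sum_active, line 23]
  sum_active([12, 8, 4, 5, 10, 12, 11], 5) -> 1  [called from main, line 29]
Log origin:
  1: from main, line 28
  2: from sum_active, line 20
  3: from weigh_samples, line 7
  4: from weigh_samples, line 9
  5: from tally_events, line 14
  6: from main, line 30
A correct fix: line 11: replace `1` with `2`.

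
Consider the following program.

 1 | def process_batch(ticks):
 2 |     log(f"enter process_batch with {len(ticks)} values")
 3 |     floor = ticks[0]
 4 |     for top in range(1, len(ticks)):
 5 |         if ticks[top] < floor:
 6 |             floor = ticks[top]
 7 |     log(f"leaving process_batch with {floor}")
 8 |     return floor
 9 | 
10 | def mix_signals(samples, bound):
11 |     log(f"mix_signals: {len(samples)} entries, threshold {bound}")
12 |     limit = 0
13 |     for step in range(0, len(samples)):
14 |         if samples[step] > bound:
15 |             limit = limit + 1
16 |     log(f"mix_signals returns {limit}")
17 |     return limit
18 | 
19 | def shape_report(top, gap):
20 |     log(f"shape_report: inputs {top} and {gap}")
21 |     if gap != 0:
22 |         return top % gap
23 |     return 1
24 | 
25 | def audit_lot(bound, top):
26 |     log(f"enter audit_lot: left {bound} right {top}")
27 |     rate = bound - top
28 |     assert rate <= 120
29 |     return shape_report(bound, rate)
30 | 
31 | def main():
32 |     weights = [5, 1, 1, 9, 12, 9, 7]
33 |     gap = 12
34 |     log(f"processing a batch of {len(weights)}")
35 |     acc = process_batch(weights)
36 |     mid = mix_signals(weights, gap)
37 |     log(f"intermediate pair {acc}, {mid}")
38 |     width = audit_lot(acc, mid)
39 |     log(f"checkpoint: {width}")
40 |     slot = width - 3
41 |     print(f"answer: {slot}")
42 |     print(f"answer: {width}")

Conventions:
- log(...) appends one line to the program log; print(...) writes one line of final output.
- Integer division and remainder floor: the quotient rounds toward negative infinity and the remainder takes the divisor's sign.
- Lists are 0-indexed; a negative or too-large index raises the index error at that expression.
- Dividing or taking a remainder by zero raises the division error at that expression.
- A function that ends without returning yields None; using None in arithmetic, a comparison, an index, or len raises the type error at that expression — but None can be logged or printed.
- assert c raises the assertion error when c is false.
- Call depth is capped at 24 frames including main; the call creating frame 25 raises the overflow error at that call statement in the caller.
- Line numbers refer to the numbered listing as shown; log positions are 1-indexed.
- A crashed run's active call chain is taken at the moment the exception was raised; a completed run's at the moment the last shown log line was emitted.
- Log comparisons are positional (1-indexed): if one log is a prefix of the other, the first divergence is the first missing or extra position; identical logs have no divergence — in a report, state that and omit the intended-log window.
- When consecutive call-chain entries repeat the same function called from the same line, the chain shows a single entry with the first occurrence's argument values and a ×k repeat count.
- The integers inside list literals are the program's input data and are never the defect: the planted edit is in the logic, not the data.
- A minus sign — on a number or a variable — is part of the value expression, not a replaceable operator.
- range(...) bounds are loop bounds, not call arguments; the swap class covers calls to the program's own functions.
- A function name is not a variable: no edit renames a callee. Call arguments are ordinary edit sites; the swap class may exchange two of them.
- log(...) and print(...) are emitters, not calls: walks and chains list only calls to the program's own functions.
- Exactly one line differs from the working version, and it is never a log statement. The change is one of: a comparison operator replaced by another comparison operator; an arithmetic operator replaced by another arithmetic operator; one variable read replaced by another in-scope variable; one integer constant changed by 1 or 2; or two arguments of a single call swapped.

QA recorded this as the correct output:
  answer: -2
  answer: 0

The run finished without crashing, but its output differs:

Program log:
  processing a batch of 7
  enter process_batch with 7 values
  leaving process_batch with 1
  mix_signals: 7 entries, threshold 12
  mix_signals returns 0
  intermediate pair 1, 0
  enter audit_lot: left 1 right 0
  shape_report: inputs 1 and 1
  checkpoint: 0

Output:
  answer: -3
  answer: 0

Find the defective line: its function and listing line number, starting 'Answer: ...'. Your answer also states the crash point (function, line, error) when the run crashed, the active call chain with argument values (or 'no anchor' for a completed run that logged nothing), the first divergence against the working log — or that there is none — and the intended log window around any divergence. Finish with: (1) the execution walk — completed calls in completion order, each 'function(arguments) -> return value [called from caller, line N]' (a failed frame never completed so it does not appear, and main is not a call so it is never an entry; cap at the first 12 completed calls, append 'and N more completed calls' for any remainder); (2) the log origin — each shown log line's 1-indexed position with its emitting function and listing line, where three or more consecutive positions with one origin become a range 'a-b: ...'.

Answer: the defect is in main at line 40.
Key fact: Nothing in the log betrays the bug — only the output does.
Call chain: main.
First divergence: none; the two logs match at every position.
Execution walk:
  process_batch([5, 1, 1, 9, 12, 9, 7]) -> 1  [called from main, line 35]
  mix_signals([5, 1, 1, 9, 12, 9, 7], 12) -> 0  [called from main, line 36]
  shape_report(1, 1) -> 0  [called from audit_lot, line 29]
  audit_lot(1, 0) -> 0  [called from main, line 38]
Origin of each log line:
  1: logged in main at line 34
  2: logged in process_batch at line 2
  3: logged in process_batch at line 7
  4: logged in mix_signals at line 11
  5: logged in mix_signals at line 16
  6: logged in main at line 37
  7: logged in audit_lot at line 26
  8: logged in shape_report at line 20
  9: logged in main at line 39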